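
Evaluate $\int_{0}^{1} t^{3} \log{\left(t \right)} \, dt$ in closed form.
$- \frac{1}{16}$

Begin with the known integral
$$J(a) = \int_{0}^{1} t^{a} \, dt = \frac{1}{a + 1}.$$

Differentiating under the integral sign brings down a factor of $\ln t$:
$$\frac{dJ}{da} = \int_{0}^{1} t^{a} \log{\left(t \right)} \, dt = - \frac{1}{\left(a + 1\right)^{2}}.$$

The integral on the left is $I$, so $I = - \frac{1}{\left(a + 1\right)^{2}}$.

Setting $a = 3$:
$$I = - \frac{1}{16}.$$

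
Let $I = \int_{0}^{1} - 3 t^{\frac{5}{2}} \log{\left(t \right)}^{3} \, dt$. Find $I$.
$\frac{288}{2401}$

Consider the simpler parametrised integral
$$J(a) = \int_{0}^{1} - 3 t^{a} \, dt = - \frac{3}{a + 1}.$$

Differentiating under the integral sign brings down a factor of $\ln t$:
$$\frac{dJ}{da} = \int_{0}^{1} - 3 t^{a} \log{\left(t \right)} \, dt = \frac{3}{\left(a + 1\right)^{2}}.$$

Repeating $3$ times in total — each differentiation brings down another $\ln t$ — gives
$$\frac{d^{3}J}{da^{3}} = \int_{0}^{1} - 3 t^{a} \log{\left(t \right)}^{3} \, dt = \frac{18}{\left(a + 1\right)^{4}},$$
and the integrand here is exactly the target integrand, so $I = \frac{18}{\left(a + 1\right)^{4}}$.

Setting $a = \frac{5}{2}$:
$$I = \frac{288}{2401}.$$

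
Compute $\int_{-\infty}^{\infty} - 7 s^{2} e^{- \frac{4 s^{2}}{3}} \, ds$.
$- \frac{21 \sqrt{3} \sqrt{\pi}}{16}$

Begin with the known integral
$$J(a) = \int_{-\infty}^{\infty} - 7 e^{- a s^{2}} \, ds = - \frac{7 \sqrt{\pi}}{\sqrt{a}}.$$

Differentiating under the integral sign brings down a factor of $(-s^2)$:
$$\frac{dJ}{da} = \int_{-\infty}^{\infty} 7 s^{2} e^{- a s^{2}} \, ds = \frac{7 \sqrt{\pi}}{2 a^{\frac{3}{2}}}.$$

The integral on the left is $-I$, so $I = - \frac{7 \sqrt{\pi}}{2 a^{\frac{3}{2}}}$.

Setting $a = \frac{4}{3}$:
$$I = - \frac{21 \sqrt{3} \sqrt{\pi}}{16}.$$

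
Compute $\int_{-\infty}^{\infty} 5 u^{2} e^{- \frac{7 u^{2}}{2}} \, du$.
$\frac{5 \sqrt{14} \sqrt{\pi}}{49}$

Consider the simpler parametrised integral
$$J(a) = \int_{-\infty}^{\infty} 5 e^{- a u^{2}} \, du = \frac{5 \sqrt{\pi}}{\sqrt{a}}.$$

Differentiating under the integral sign brings down a factor of $(-u^2)$:
$$\frac{dJ}{da} = \int_{-\infty}^{\infty} - 5 u^{2} e^{- a u^{2}} \, du = - \frac{5 \sqrt{\pi}}{2 a^{\frac{3}{2}}}.$$

The integral on the left is $-I$, so $I = \frac{5 \sqrt{\pi}}{2 a^{\frac{3}{2}}}$.

Setting $a = \frac{7}{2}$:
$$I = \frac{5 \sqrt{14} \sqrt{\pi}}{49}.$$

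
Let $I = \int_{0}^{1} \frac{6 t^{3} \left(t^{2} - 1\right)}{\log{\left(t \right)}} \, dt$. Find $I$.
$\log{\left(\frac{729}{64} \right)}$

Consider the one-parameter family: let $I(a) = \int_{0}^{1} \frac{6 \left(t^{5} - t^{a}\right)}{\log{\left(t \right)}} \, dt$.

Since $\dfrac{\partial}{\partial a}\,t^{a} = t^{a} \ln t$, the $\ln t$ in the denominator cancels and
$$\frac{dI}{da} = \int_{0}^{1} -6 t^{a} \, dt = -6 \left[\frac{t^{a+1}}{a+1}\right]_0^1 = - \frac{6}{a + 1}.$$

Integrating with respect to $a$ gives $I(a) = \log{\left(\frac{46656}{\left(a + 1\right)^{6}} \right)} + C$.

At $a = 5$ the integrand is identically $0$, so $I(5) = 0$. The closed form gives $0$, hence $C = 0$.

Setting $a = 3$:
$$I = \log{\left(\frac{729}{64} \right)}.$$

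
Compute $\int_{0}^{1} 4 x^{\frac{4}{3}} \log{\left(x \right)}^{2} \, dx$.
$\frac{216}{343}$

Consider the simpler parametrised integral
$$J(a) = \int_{0}^{1} 4 x^{a} \, dx = \frac{4}{a + 1}.$$

Differentiating under the integral sign brings down a factor of $\ln x$:
$$\frac{dJ}{da} = \int_{0}^{1} 4 x^{a} \log{\left(x \right)} \, dx = - \frac{4}{\left(a + 1\right)^{2}}.$$

Repeating twice in total — each differentiation brings down another $\ln x$ — gives
$$\frac{d^{2}J}{da^{2}} = \int_{0}^{1} 4 x^{a} \log{\left(x \right)}^{2} \, dx = \frac{8}{\left(a + 1\right)^{3}},$$
and the integrand here is exactly the target integrand, so $I = \frac{8}{\left(a + 1\right)^{3}}$.

Setting $a = \frac{4}{3}$:
$$I = \frac{216}{343}.$$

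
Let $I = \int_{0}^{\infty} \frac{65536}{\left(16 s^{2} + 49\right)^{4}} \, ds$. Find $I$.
$\frac{2560 \pi}{823543}$

Start from the standard arctangent integral
$$J(a) = \int_{0}^{\infty} \frac{1}{a^{2} + s^{2}} \, ds = \frac{\pi}{2 a}.$$

Differentiating under the integral sign with respect to $a$,
$$\frac{dJ}{da} = \int_{0}^{\infty} - \frac{2 a}{\left(a^{2} + s^{2}\right)^{2}} \, ds = - \frac{\pi}{2 a^{2}},$$
so $\int_{0}^{\infty} \frac{1}{\left(a^{2} + s^{2}\right)^{2}} \, ds = \frac{\pi}{4 a^{3}}$.

Repeating — each differentiation of $1/(s^2+a^2)^j$ produces $-2ja/(s^2+a^2)^{j+1}$ — and dividing through by $-2ja$ at each step yields, after $3$ differentiations in total,
$$\int_{0}^{\infty} \frac{1}{\left(a^{2} + s^{2}\right)^{4}} \, ds = \frac{5 \pi}{32 a^{7}}.$$

Setting $a = \frac{7}{4}$:
$$I = \frac{2560 \pi}{823543}.$$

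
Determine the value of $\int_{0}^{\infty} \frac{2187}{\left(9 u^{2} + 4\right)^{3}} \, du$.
$\frac{2187 \pi}{512}$

Start from the standard arctangent integral
$$J(a) = \int_{0}^{\infty} \frac{3}{a^{2} + u^{2}} \, du = \frac{3 \pi}{2 a}.$$

Differentiating under the integral sign with respect to $a$,
$$\frac{dJ}{da} = \int_{0}^{\infty} - \frac{6 a}{\left(a^{2} + u^{2}\right)^{2}} \, du = - \frac{3 \pi}{2 a^{2}},$$
so $\int_{0}^{\infty} \frac{3}{\left(a^{2} + u^{2}\right)^{2}} \, du = \frac{3 \pi}{4 a^{3}}$.

Repeating — each differentiation of $1/(u^2+a^2)^j$ produces $-2ja/(u^2+a^2)^{j+1}$ — and dividing through by $-2ja$ at each step yields, after $2$ differentiations in total,
$$\int_{0}^{\infty} \frac{3}{\left(a^{2} + u^{2}\right)^{3}} \, du = \frac{9 \pi}{16 a^{5}}.$$

Setting $a = \frac{2}{3}$:
$$I = \frac{2187 \pi}{512}.$$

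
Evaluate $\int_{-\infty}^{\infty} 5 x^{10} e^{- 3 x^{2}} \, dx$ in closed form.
$\frac{175 \sqrt{3} \sqrt{\pi}}{864}$

Consider the simpler parametrised integral
$$J(a) = \int_{-\infty}^{\infty} 5 e^{- a x^{2}} \, dx = \frac{5 \sqrt{\pi}}{\sqrt{a}}.$$

Differentiating under the integral sign brings down a factor of $(-x^2)$:
$$\frac{dJ}{da} = \int_{-\infty}^{\infty} - 5 x^{2} e^{- a x^{2}} \, dx = - \frac{5 \sqrt{\pi}}{2 a^{\frac{3}{2}}}.$$

Repeating $5$ times in total — each differentiation brings down another $(-x^2)$ — gives
$$\frac{d^{5}J}{da^{5}} = \int_{-\infty}^{\infty} - 5 x^{10} e^{- a x^{2}} \, dx = - \frac{4725 \sqrt{\pi}}{32 a^{\frac{11}{2}}},$$
and the integrand here is $(-1)^{5}$ times the target integrand, so $I = (-1)^{5}\,\frac{d^{5}J}{da^{5}} = \frac{4725 \sqrt{\pi}}{32 a^{\frac{11}{2}}}$.

Setting $a = 3$:
$$I = \frac{175 \sqrt{3} \sqrt{\pi}}{864}.$$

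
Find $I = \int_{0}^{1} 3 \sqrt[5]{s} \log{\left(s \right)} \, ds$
$- \frac{25}{12}$

Start from the elementary integral
$$J(a) = \int_{0}^{1} 3 s^{a} \, ds = \frac{3}{a + 1}.$$

Differentiating under the integral sign brings down a factor of $\ln s$:
$$\frac{dJ}{da} = \int_{0}^{1} 3 s^{a} \log{\left(s \right)} \, ds = - \frac{3}{\left(a + 1\right)^{2}}.$$

The integral on the left is $I$, so $I = - \frac{3}{\left(a + 1\right)^{2}}$.

Setting $a = \frac{1}{5}$:
$$I = - \frac{25}{12}.$$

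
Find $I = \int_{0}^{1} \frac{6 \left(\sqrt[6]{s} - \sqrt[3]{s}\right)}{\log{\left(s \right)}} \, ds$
$\log{\left(\frac{117649}{262144} \right)}$

Replace the exponent $\frac{1}{6}$ by a parameter $a$: let $I(a) = \int_{0}^{1} \frac{6 \left(- \sqrt[3]{s} + s^{a}\right)}{\log{\left(s \right)}} \, ds$.

Since $\dfrac{\partial}{\partial a}\,s^{a} = s^{a} \ln s$, the $\ln s$ in the denominator cancels and
$$\frac{dI}{da} = \int_{0}^{1} 6 s^{a} \, ds = 6 \left[\frac{s^{a+1}}{a+1}\right]_0^1 = \frac{6}{a + 1}.$$

Integrating with respect to $a$ gives $I(a) = \log{\left(\frac{729 \left(a + 1\right)^{6}}{4096} \right)} + C$.

At $a = \frac{1}{3}$ the integrand is identically $0$, so $I(\frac{1}{3}) = 0$. The closed form gives $0$, hence $C = 0$.

Setting $a = \frac{1}{6}$:
$$I = \log{\left(\frac{117649}{262144} \right)}.$$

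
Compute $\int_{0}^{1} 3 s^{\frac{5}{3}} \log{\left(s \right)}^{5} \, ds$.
$- \frac{32805}{32768}$

Begin with the known integral
$$J(a) = \int_{0}^{1} 3 s^{a} \, ds = \frac{3}{a + 1}.$$

Differentiating under the integral sign brings down a factor of $\ln s$:
$$\frac{dJ}{da} = \int_{0}^{1} 3 s^{a} \log{\left(s \right)} \, ds = - \frac{3}{\left(a + 1\right)^{2}}.$$

Repeating $5$ times in total — each differentiation brings down another $\ln s$ — gives
$$\frac{d^{5}J}{da^{5}} = \int_{0}^{1} 3 s^{a} \log{\left(s \right)}^{5} \, ds = - \frac{360}{\left(a + 1\right)^{6}},$$
and the integrand here is exactly the target integrand, so $I = - \frac{360}{\left(a + 1\right)^{6}}$.

Setting $a = \frac{5}{3}$:
$$I = - \frac{32805}{32768}.$$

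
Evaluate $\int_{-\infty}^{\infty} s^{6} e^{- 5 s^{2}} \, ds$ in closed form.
$\frac{3 \sqrt{5} \sqrt{\pi}}{1000}$

Start from the elementary integral
$$J(a) = \int_{-\infty}^{\infty} e^{- a s^{2}} \, ds = \frac{\sqrt{\pi}}{\sqrt{a}}.$$

Differentiating under the integral sign brings down a factor of $(-s^2)$:
$$\frac{dJ}{da} = \int_{-\infty}^{\infty} - s^{2} e^{- a s^{2}} \, ds = - \frac{\sqrt{\pi}}{2 a^{\frac{3}{2}}}.$$

Repeating $3$ times in total — each differentiation brings down another $(-s^2)$ — gives
$$\frac{d^{3}J}{da^{3}} = \int_{-\infty}^{\infty} - s^{6} e^{- a s^{2}} \, ds = - \frac{15 \sqrt{\pi}}{8 a^{\frac{7}{2}}},$$
and the integrand here is $(-1)^{3}$ times the target integrand, so $I = (-1)^{3}\,\frac{d^{3}J}{da^{3}} = \frac{15 \sqrt{\pi}}{8 a^{\frac{7}{2}}}$.

Setting $a = 5$:
$$I = \frac{3 \sqrt{5} \sqrt{\pi}}{1000}.$$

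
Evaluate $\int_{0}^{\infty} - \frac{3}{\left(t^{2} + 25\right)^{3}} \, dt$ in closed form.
$- \frac{9 \pi}{50000}$

Begin with the known result
$$J(a) = \int_{0}^{\infty} - \frac{3}{a^{2} + t^{2}} \, dt = - \frac{3 \pi}{2 a}.$$

Differentiating under the integral sign with respect to $a$,
$$\frac{dJ}{da} = \int_{0}^{\infty} \frac{6 a}{\left(a^{2} + t^{2}\right)^{2}} \, dt = \frac{3 \pi}{2 a^{2}},$$
so $\int_{0}^{\infty} - \frac{3}{\left(a^{2} + t^{2}\right)^{2}} \, dt = - \frac{3 \pi}{4 a^{3}}$.

Repeating — each differentiation of $1/(t^2+a^2)^j$ produces $-2ja/(t^2+a^2)^{j+1}$ — and dividing through by $-2ja$ at each step yields, after $2$ differentiations in total,
$$\int_{0}^{\infty} - \frac{3}{\left(a^{2} + t^{2}\right)^{3}} \, dt = - \frac{9 \pi}{16 a^{5}}.$$

Setting $a = 5$:
$$I = - \frac{9 \pi}{50000}.$$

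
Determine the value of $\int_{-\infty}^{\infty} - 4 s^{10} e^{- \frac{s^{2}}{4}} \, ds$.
$- 241920 \sqrt{\pi}$

Start from the elementary integral
$$J(a) = \int_{-\infty}^{\infty} - 4 e^{- a s^{2}} \, ds = - \frac{4 \sqrt{\pi}}{\sqrt{a}}.$$

Differentiating under the integral sign brings down a factor of $(-s^2)$:
$$\frac{dJ}{da} = \int_{-\infty}^{\infty} 4 s^{2} e^{- a s^{2}} \, ds = \frac{2 \sqrt{\pi}}{a^{\frac{3}{2}}}.$$

Repeating $5$ times in total — each differentiation brings down another $(-s^2)$ — gives
$$\frac{d^{5}J}{da^{5}} = \int_{-\infty}^{\infty} 4 s^{10} e^{- a s^{2}} \, ds = \frac{945 \sqrt{\pi}}{8 a^{\frac{11}{2}}},$$
and the integrand here is $(-1)^{5}$ times the target integrand, so $I = (-1)^{5}\,\frac{d^{5}J}{da^{5}} = - \frac{945 \sqrt{\pi}}{8 a^{\frac{11}{2}}}$.

Setting $a = \frac{1}{4}$:
$$I = - 241920 \sqrt{\pi}.$$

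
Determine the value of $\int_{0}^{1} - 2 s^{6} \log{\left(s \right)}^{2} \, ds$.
$- \frac{4}{343}$

Start from the elementary integral
$$J(a) = \int_{0}^{1} - 2 s^{a} \, ds = - \frac{2}{a + 1}.$$

Differentiating under the integral sign brings down a factor of $\ln s$:
$$\frac{dJ}{da} = \int_{0}^{1} - 2 s^{a} \log{\left(s \right)} \, ds = \frac{2}{\left(a + 1\right)^{2}}.$$

Repeating twice in total — each differentiation brings down another $\ln s$ — gives
$$\frac{d^{2}J}{da^{2}} = \int_{0}^{1} - 2 s^{a} \log{\left(s \right)}^{2} \, ds = - \frac{4}{\left(a + 1\right)^{3}},$$
and the integrand here is exactly the target integrand, so $I = - \frac{4}{\left(a + 1\right)^{3}}$.

Setting $a = 6$:
$$I = - \frac{4}{343}.$$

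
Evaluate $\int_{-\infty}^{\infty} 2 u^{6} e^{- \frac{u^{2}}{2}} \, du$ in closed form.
$30 \sqrt{2} \sqrt{\pi}$

Consider the simpler parametrised integral
$$J(a) = \int_{-\infty}^{\infty} 2 e^{- a u^{2}} \, du = \frac{2 \sqrt{\pi}}{\sqrt{a}}.$$

Differentiating under the integral sign brings down a factor of $(-u^2)$:
$$\frac{dJ}{da} = \int_{-\infty}^{\infty} - 2 u^{2} e^{- a u^{2}} \, du = - \frac{\sqrt{\pi}}{a^{\frac{3}{2}}}.$$

Repeating $3$ times in total — each differentiation brings down another $(-u^2)$ — gives
$$\frac{d^{3}J}{da^{3}} = \int_{-\infty}^{\infty} - 2 u^{6} e^{- a u^{2}} \, du = - \frac{15 \sqrt{\pi}}{4 a^{\frac{7}{2}}},$$
and the integrand here is $(-1)^{3}$ times the target integrand, so $I = (-1)^{3}\,\frac{d^{3}J}{da^{3}} = \frac{15 \sqrt{\pi}}{4 a^{\frac{7}{2}}}$.

Setting $a = \frac{1}{2}$:
$$I = 30 \sqrt{2} \sqrt{\pi}.$$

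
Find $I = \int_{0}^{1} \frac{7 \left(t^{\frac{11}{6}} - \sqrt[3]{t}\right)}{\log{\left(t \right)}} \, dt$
$- \log{\left(\frac{2097152}{410338673} \right)}$

Introduce a parameter $a$ in the exponent: let $I(a) = \int_{0}^{1} \frac{7 \left(t^{\frac{11}{6}} - t^{a}\right)}{\log{\left(t \right)}} \, dt$.

Since $\dfrac{\partial}{\partial a}\,t^{a} = t^{a} \ln t$, the $\ln t$ in the denominator cancels and
$$\frac{dI}{da} = \int_{0}^{1} -7 t^{a} \, dt = -7 \left[\frac{t^{a+1}}{a+1}\right]_0^1 = - \frac{7}{a + 1}.$$

Integrating with respect to $a$ gives $I(a) = - \log{\left(\frac{279936 \left(a + 1\right)^{7}}{410338673} \right)} + C$.

At $a = \frac{11}{6}$ the integrand is identically $0$, so $I(\frac{11}{6}) = 0$. The closed form gives $0$, hence $C = 0$.

Setting $a = \frac{1}{3}$:
$$I = - \log{\left(\frac{2097152}{410338673} \right)}.$$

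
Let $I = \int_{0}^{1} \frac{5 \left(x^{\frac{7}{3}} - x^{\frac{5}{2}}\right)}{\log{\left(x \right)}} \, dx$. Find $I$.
$- \log{\left(\frac{4084101}{3200000} \right)}$

Replace the exponent $\frac{5}{2}$ by a parameter $a$: let $I(a) = \int_{0}^{1} \frac{5 \left(x^{\frac{7}{3}} - x^{a}\right)}{\log{\left(x \right)}} \, dx$.

Since $\dfrac{\partial}{\partial a}\,x^{a} = x^{a} \ln x$, the $\ln x$ in the denominator cancels and
$$\frac{dI}{da} = \int_{0}^{1} -5 x^{a} \, dx = -5 \left[\frac{x^{a+1}}{a+1}\right]_0^1 = - \frac{5}{a + 1}.$$

Integrating with respect to $a$ gives $I(a) = - \log{\left(\frac{243 \left(a + 1\right)^{5}}{100000} \right)} + C$.

At $a = \frac{7}{3}$ the integrand is identically $0$, so $I(\frac{7}{3}) = 0$. The closed form gives $0$, hence $C = 0$.

Setting $a = \frac{5}{2}$:
$$I = - \log{\left(\frac{4084101}{3200000} \right)}.$$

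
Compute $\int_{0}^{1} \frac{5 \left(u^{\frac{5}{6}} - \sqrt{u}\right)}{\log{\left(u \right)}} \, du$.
$\log{\left(\frac{161051}{59049} \right)}$

Consider the one-parameter family: let $I(a) = \int_{0}^{1} \frac{5 \left(- \sqrt{u} + u^{a}\right)}{\log{\left(u \right)}} \, du$.

Since $\dfrac{\partial}{\partial a}\,u^{a} = u^{a} \ln u$, the $\ln u$ in the denominator cancels and
$$\frac{dI}{da} = \int_{0}^{1} 5 u^{a} \, du = 5 \left[\frac{u^{a+1}}{a+1}\right]_0^1 = \frac{5}{a + 1}.$$

Integrating with respect to $a$ gives $I(a) = \log{\left(\frac{32 \left(a + 1\right)^{5}}{243} \right)} + C$.

At $a = \frac{1}{2}$ the integrand is identically $0$, so $I(\frac{1}{2}) = 0$. The closed form gives $0$, hence $C = 0$.

Setting $a = \frac{5}{6}$:
$$I = \log{\left(\frac{161051}{59049} \right)}.$$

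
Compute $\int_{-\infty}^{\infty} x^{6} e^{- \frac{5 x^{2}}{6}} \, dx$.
$\frac{81 \sqrt{30} \sqrt{\pi}}{125}$

Start from the elementary integral
$$J(a) = \int_{-\infty}^{\infty} e^{- a x^{2}} \, dx = \frac{\sqrt{\pi}}{\sqrt{a}}.$$

Differentiating under the integral sign brings down a factor of $(-x^2)$:
$$\frac{dJ}{da} = \int_{-\infty}^{\infty} - x^{2} e^{- a x^{2}} \, dx = - \frac{\sqrt{\pi}}{2 a^{\frac{3}{2}}}.$$

Repeating $3$ times in total — each differentiation brings down another $(-x^2)$ — gives
$$\frac{d^{3}J}{da^{3}} = \int_{-\infty}^{\infty} - x^{6} e^{- a x^{2}} \, dx = - \frac{15 \sqrt{\pi}}{8 a^{\frac{7}{2}}},$$
and the integrand here is $(-1)^{3}$ times the target integrand, so $I = (-1)^{3}\,\frac{d^{3}J}{da^{3}} = \frac{15 \sqrt{\pi}}{8 a^{\frac{7}{2}}}$.

Setting $a = \frac{5}{6}$:
$$I = \frac{81 \sqrt{30} \sqrt{\pi}}{125}.$$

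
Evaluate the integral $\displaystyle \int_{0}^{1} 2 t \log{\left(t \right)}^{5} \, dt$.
$- \frac{15}{4}$

Consider the simpler parametrised integral
$$J(a) = \int_{0}^{1} 2 t^{a} \, dt = \frac{2}{a + 1}.$$

Differentiating under the integral sign brings down a factor of $\ln t$:
$$\frac{dJ}{da} = \int_{0}^{1} 2 t^{a} \log{\left(t \right)} \, dt = - \frac{2}{\left(a + 1\right)^{2}}.$$

Repeating $5$ times in total — each differentiation brings down another $\ln t$ — gives
$$\frac{d^{5}J}{da^{5}} = \int_{0}^{1} 2 t^{a} \log{\left(t \right)}^{5} \, dt = - \frac{240}{\left(a + 1\right)^{6}},$$
and the integrand here is exactly the target integrand, so $I = - \frac{240}{\left(a + 1\right)^{6}}$.

Setting $a = 1$:
$$I = - \frac{15}{4}.$$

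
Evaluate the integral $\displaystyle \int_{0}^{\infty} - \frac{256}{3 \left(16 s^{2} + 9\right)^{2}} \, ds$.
$- \frac{16 \pi}{81}$

Recall the elementary integral
$$J(a) = \int_{0}^{\infty} - \frac{1}{3 \left(a^{2} + s^{2}\right)} \, ds = - \frac{\pi}{6 a}.$$

Differentiating under the integral sign with respect to $a$,
$$\frac{dJ}{da} = \int_{0}^{\infty} \frac{2 a}{3 \left(a^{2} + s^{2}\right)^{2}} \, ds = \frac{\pi}{6 a^{2}},$$
so $\int_{0}^{\infty} - \frac{1}{3 \left(a^{2} + s^{2}\right)^{2}} \, ds = - \frac{\pi}{12 a^{3}}$.

Setting $a = \frac{3}{4}$:
$$I = - \frac{16 \pi}{81}.$$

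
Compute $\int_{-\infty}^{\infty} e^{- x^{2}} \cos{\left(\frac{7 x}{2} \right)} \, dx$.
$\frac{\sqrt{\pi}}{e^{\frac{49}{16}}}$

Let $b$ denote the cosine frequency and define $I(b) = \int_{-\infty}^{\infty} e^{- x^{2}} \cos{\left(b x \right)} \, dx$.

Differentiating under the integral sign,
$$I'(b) = \int_{-\infty}^{\infty} - x e^{- x^{2}} \sin{\left(b x \right)} \, dx.$$

Integrate $\int_{-\infty}^{\infty} x \sin(b x)\, e^{- x^{2}}\, dx$ by parts with $u = \sin(b x)$ and $dv = x\, e^{- x^{2}}\, dx$, giving $v = - \frac{e^{- x^{2}}}{2}$. The boundary term vanishes and
$$\int_{-\infty}^{\infty} x \sin(b x)\, e^{- x^{2}}\, dx = \frac{b}{2} \int_{-\infty}^{\infty} \cos(b x)\, e^{- x^{2}}\, dx,$$
so $I'(b) = - \frac{b}{2}\, I(b)$.

This is a separable first-order ODE; solving with the initial condition $I(0) = \int_{-\infty}^{\infty} e^{- x^{2}}\,dx = \sqrt{\pi}$ gives
$$I(b) = \sqrt{\pi} e^{- \frac{b^{2}}{4}}.$$

Setting $b = \frac{7}{2}$:
$$I = \frac{\sqrt{\pi}}{e^{\frac{49}{16}}}.$$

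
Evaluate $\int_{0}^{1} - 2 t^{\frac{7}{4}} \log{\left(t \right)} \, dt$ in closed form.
$\frac{32}{121}$

Start from the elementary integral
$$J(a) = \int_{0}^{1} - 2 t^{a} \, dt = - \frac{2}{a + 1}.$$

Differentiating under the integral sign brings down a factor of $\ln t$:
$$\frac{dJ}{da} = \int_{0}^{1} - 2 t^{a} \log{\left(t \right)} \, dt = \frac{2}{\left(a + 1\right)^{2}}.$$

The integral on the left is $I$, so $I = \frac{2}{\left(a + 1\right)^{2}}$.

Setting $a = \frac{7}{4}$:
$$I = \frac{32}{121}.$$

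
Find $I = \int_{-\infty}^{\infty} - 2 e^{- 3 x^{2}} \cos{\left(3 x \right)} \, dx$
$- \frac{2 \sqrt{3} \sqrt{\pi}}{3 e^{\frac{3}{4}}}$

Let $b$ denote the cosine frequency and define $I(b) = \int_{-\infty}^{\infty} - 2 e^{- 3 x^{2}} \cos{\left(b x \right)} \, dx$.

Differentiating under the integral sign,
$$I'(b) = \int_{-\infty}^{\infty} 2 x e^{- 3 x^{2}} \sin{\left(b x \right)} \, dx.$$

Integrate $\int_{-\infty}^{\infty} x \sin(b x)\, e^{- 3 x^{2}}\, dx$ by parts with $u = \sin(b x)$ and $dv = x\, e^{- 3 x^{2}}\, dx$, giving $v = - \frac{e^{- 3 x^{2}}}{6}$. The boundary term vanishes and
$$\int_{-\infty}^{\infty} x \sin(b x)\, e^{- 3 x^{2}}\, dx = \frac{b}{6} \int_{-\infty}^{\infty} \cos(b x)\, e^{- 3 x^{2}}\, dx,$$
so $I'(b) = - \frac{b}{6}\, I(b)$.

This is a separable first-order ODE; solving with the initial condition $I(0) = \int_{-\infty}^{\infty} - 2 e^{- 3 x^{2}}\,dx = - \frac{2 \sqrt{3} \sqrt{\pi}}{3}$ gives
$$I(b) = - \frac{2 \sqrt{3} \sqrt{\pi} e^{- \frac{b^{2}}{12}}}{3}.$$

Setting $b = 3$:
$$I = - \frac{2 \sqrt{3} \sqrt{\pi}}{3 e^{\frac{3}{4}}}.$$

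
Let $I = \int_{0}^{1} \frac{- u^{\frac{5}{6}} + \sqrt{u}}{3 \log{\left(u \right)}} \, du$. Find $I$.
$\log{\left(\frac{33^{\frac{2}{3}}}{11} \right)}$

Replace the exponent $\frac{1}{2}$ by a parameter $a$: let $I(a) = \int_{0}^{1} \frac{- u^{\frac{5}{6}} + u^{a}}{3 \log{\left(u \right)}} \, du$.

Since $\dfrac{\partial}{\partial a}\,u^{a} = u^{a} \ln u$, the $\ln u$ in the denominator cancels and
$$\frac{dI}{da} = \int_{0}^{1} \frac{1}{3} u^{a} \, du = \frac{1}{3} \left[\frac{u^{a+1}}{a+1}\right]_0^1 = \frac{1}{3 \left(a + 1\right)}.$$

Integrating with respect to $a$ gives $I(a) = \frac{\log{\left(a + 1 \right)}}{3} - \frac{\log{\left(11 \right)}}{3} + \frac{\log{\left(6 \right)}}{3} + C$.

At $a = \frac{5}{6}$ the integrand is identically $0$, so $I(\frac{5}{6}) = 0$. The closed form gives $0$, hence $C = 0$.

Setting $a = \frac{1}{2}$:
$$I = \log{\left(\frac{33^{\frac{2}{3}}}{11} \right)}.$$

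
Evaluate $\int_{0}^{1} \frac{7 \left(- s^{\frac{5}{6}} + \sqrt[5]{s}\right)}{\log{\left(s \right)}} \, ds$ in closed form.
$- \log{\left(\frac{1522435234375}{78364164096} \right)}$

Replace the exponent $\frac{5}{6}$ by a parameter $a$: let $I(a) = \int_{0}^{1} \frac{7 \left(\sqrt[5]{s} - s^{a}\right)}{\log{\left(s \right)}} \, ds$.

Since $\dfrac{\partial}{\partial a}\,s^{a} = s^{a} \ln s$, the $\ln s$ in the denominator cancels and
$$\frac{dI}{da} = \int_{0}^{1} -7 s^{a} \, ds = -7 \left[\frac{s^{a+1}}{a+1}\right]_0^1 = - \frac{7}{a + 1}.$$

Integrating with respect to $a$ gives $I(a) = - \log{\left(\frac{78125 \left(a + 1\right)^{7}}{279936} \right)} + C$.

At $a = \frac{1}{5}$ the integrand is identically $0$, so $I(\frac{1}{5}) = 0$. The closed form gives $0$, hence $C = 0$.

Setting $a = \frac{5}{6}$:
$$I = - \log{\left(\frac{1522435234375}{78364164096} \right)}.$$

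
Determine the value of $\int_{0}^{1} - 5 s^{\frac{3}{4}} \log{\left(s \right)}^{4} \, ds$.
$- \frac{122880}{16807}$

Begin with the known integral
$$J(a) = \int_{0}^{1} - 5 s^{a} \, ds = - \frac{5}{a + 1}.$$

Differentiating under the integral sign brings down a factor of $\ln s$:
$$\frac{dJ}{da} = \int_{0}^{1} - 5 s^{a} \log{\left(s \right)} \, ds = \frac{5}{\left(a + 1\right)^{2}}.$$

Repeating $4$ times in total — each differentiation brings down another $\ln s$ — gives
$$\frac{d^{4}J}{da^{4}} = \int_{0}^{1} - 5 s^{a} \log{\left(s \right)}^{4} \, ds = - \frac{120}{\left(a + 1\right)^{5}},$$
and the integrand here is exactly the target integrand, so $I = - \frac{120}{\left(a + 1\right)^{5}}$.

Setting $a = \frac{3}{4}$:
$$I = - \frac{122880}{16807}.$$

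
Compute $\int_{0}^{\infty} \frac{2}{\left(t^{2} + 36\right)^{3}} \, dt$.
$\frac{\pi}{20736}$

Recall the elementary integral
$$J(a) = \int_{0}^{\infty} \frac{2}{a^{2} + t^{2}} \, dt = \frac{\pi}{a}.$$

Differentiating under the integral sign with respect to $a$,
$$\frac{dJ}{da} = \int_{0}^{\infty} - \frac{4 a}{\left(a^{2} + t^{2}\right)^{2}} \, dt = - \frac{\pi}{a^{2}},$$
so $\int_{0}^{\infty} \frac{2}{\left(a^{2} + t^{2}\right)^{2}} \, dt = \frac{\pi}{2 a^{3}}$.

Repeating — each differentiation of $1/(t^2+a^2)^j$ produces $-2ja/(t^2+a^2)^{j+1}$ — and dividing through by $-2ja$ at each step yields, after $2$ differentiations in total,
$$\int_{0}^{\infty} \frac{2}{\left(a^{2} + t^{2}\right)^{3}} \, dt = \frac{3 \pi}{8 a^{5}}.$$

Setting $a = 6$:
$$I = \frac{\pi}{20736}.$$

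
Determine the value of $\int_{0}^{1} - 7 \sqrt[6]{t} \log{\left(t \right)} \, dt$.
$\frac{36}{7}$

Consider the simpler parametrised integral
$$J(a) = \int_{0}^{1} - 7 t^{a} \, dt = - \frac{7}{a + 1}.$$

Differentiating under the integral sign brings down a factor of $\ln t$:
$$\frac{dJ}{da} = \int_{0}^{1} - 7 t^{a} \log{\left(t \right)} \, dt = \frac{7}{\left(a + 1\right)^{2}}.$$

The integral on the left is $I$, so $I = \frac{7}{\left(a + 1\right)^{2}}$.

Setting $a = \frac{1}{6}$:
$$I = \frac{36}{7}.$$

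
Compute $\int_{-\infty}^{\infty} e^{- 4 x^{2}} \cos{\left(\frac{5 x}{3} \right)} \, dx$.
$\frac{\sqrt{\pi}}{2 e^{\frac{25}{144}}}$

Define $I(b) = \int_{-\infty}^{\infty} e^{- 4 x^{2}} \cos{\left(b x \right)} \, dx$.

Differentiating under the integral sign,
$$I'(b) = \int_{-\infty}^{\infty} - x e^{- 4 x^{2}} \sin{\left(b x \right)} \, dx.$$

Integrate $\int_{-\infty}^{\infty} x \sin(b x)\, e^{- 4 x^{2}}\, dx$ by parts with $u = \sin(b x)$ and $dv = x\, e^{- 4 x^{2}}\, dx$, giving $v = - \frac{e^{- 4 x^{2}}}{8}$. The boundary term vanishes and
$$\int_{-\infty}^{\infty} x \sin(b x)\, e^{- 4 x^{2}}\, dx = \frac{b}{8} \int_{-\infty}^{\infty} \cos(b x)\, e^{- 4 x^{2}}\, dx,$$
so $I'(b) = - \frac{b}{8}\, I(b)$.

This is a separable first-order ODE; solving with the initial condition $I(0) = \int_{-\infty}^{\infty} e^{- 4 x^{2}}\,dx = \frac{\sqrt{\pi}}{2}$ gives
$$I(b) = \frac{\sqrt{\pi} e^{- \frac{b^{2}}{16}}}{2}.$$

Setting $b = \frac{5}{3}$:
$$I = \frac{\sqrt{\pi}}{2 e^{\frac{25}{144}}}.$$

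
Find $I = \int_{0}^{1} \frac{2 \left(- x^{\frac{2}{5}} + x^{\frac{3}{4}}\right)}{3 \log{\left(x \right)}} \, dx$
$- \frac{\log{\left(10 \right)}}{3} - \log{\left(2 \right)} + \log{\left(5 \right)}$

Introduce a parameter $a$ in the exponent: let $I(a) = \int_{0}^{1} \frac{2 \left(x^{\frac{3}{4}} - x^{a}\right)}{3 \log{\left(x \right)}} \, dx$.

Since $\dfrac{\partial}{\partial a}\,x^{a} = x^{a} \ln x$, the $\ln x$ in the denominator cancels and
$$\frac{dI}{da} = \int_{0}^{1} - \frac{2}{3} x^{a} \, dx = - \frac{2}{3} \left[\frac{x^{a+1}}{a+1}\right]_0^1 = - \frac{2}{3 a + 3}.$$

Integrating with respect to $a$ gives $I(a) = - \log{\left(\frac{2 \sqrt[3]{14} \left(a + 1\right)^{\frac{2}{3}}}{7} \right)} + C$.

At $a = \frac{3}{4}$ the integrand is identically $0$, so $I(\frac{3}{4}) = 0$. The closed form gives $0$, hence $C = 0$.

Setting $a = \frac{2}{5}$:
$$I = - \frac{\log{\left(10 \right)}}{3} - \log{\left(2 \right)} + \log{\left(5 \right)}.$$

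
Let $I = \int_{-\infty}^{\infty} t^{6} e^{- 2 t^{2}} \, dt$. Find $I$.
$\frac{15 \sqrt{2} \sqrt{\pi}}{128}$

Start from the elementary integral
$$J(a) = \int_{-\infty}^{\infty} e^{- a t^{2}} \, dt = \frac{\sqrt{\pi}}{\sqrt{a}}.$$

Differentiating under the integral sign brings down a factor of $(-t^2)$:
$$\frac{dJ}{da} = \int_{-\infty}^{\infty} - t^{2} e^{- a t^{2}} \, dt = - \frac{\sqrt{\pi}}{2 a^{\frac{3}{2}}}.$$

Repeating $3$ times in total — each differentiation brings down another $(-t^2)$ — gives
$$\frac{d^{3}J}{da^{3}} = \int_{-\infty}^{\infty} - t^{6} e^{- a t^{2}} \, dt = - \frac{15 \sqrt{\pi}}{8 a^{\frac{7}{2}}},$$
and the integrand here is $(-1)^{3}$ times the target integrand, so $I = (-1)^{3}\,\frac{d^{3}J}{da^{3}} = \frac{15 \sqrt{\pi}}{8 a^{\frac{7}{2}}}$.

Setting $a = 2$:
$$I = \frac{15 \sqrt{2} \sqrt{\pi}}{128}.$$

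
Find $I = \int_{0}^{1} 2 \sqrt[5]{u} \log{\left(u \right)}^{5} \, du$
$- \frac{78125}{972}$

Start from the elementary integral
$$J(a) = \int_{0}^{1} 2 u^{a} \, du = \frac{2}{a + 1}.$$

Differentiating under the integral sign brings down a factor of $\ln u$:
$$\frac{dJ}{da} = \int_{0}^{1} 2 u^{a} \log{\left(u \right)} \, du = - \frac{2}{\left(a + 1\right)^{2}}.$$

Repeating $5$ times in total — each differentiation brings down another $\ln u$ — gives
$$\frac{d^{5}J}{da^{5}} = \int_{0}^{1} 2 u^{a} \log{\left(u \right)}^{5} \, du = - \frac{240}{\left(a + 1\right)^{6}},$$
and the integrand here is exactly the target integrand, so $I = - \frac{240}{\left(a + 1\right)^{6}}$.

Setting $a = \frac{1}{5}$:
$$I = - \frac{78125}{972}.$$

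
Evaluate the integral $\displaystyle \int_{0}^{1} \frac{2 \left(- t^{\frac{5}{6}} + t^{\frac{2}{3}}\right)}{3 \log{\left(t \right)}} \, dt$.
$- \frac{2 \log{\left(11 \right)}}{3} + \frac{2 \log{\left(10 \right)}}{3}$

Consider the one-parameter family: let $I(a) = \int_{0}^{1} \frac{2 \left(- t^{\frac{5}{6}} + t^{a}\right)}{3 \log{\left(t \right)}} \, dt$.

Since $\dfrac{\partial}{\partial a}\,t^{a} = t^{a} \ln t$, the $\ln t$ in the denominator cancels and
$$\frac{dI}{da} = \int_{0}^{1} \frac{2}{3} t^{a} \, dt = \frac{2}{3} \left[\frac{t^{a+1}}{a+1}\right]_0^1 = \frac{2}{3 \left(a + 1\right)}.$$

Integrating with respect to $a$ gives $I(a) = \log{\left(\frac{\sqrt[3]{11} \cdot 6^{\frac{2}{3}} \left(a + 1\right)^{\frac{2}{3}}}{11} \right)} + C$.

At $a = \frac{5}{6}$ the integrand is identically $0$, so $I(\frac{5}{6}) = 0$. The closed form gives $0$, hence $C = 0$.

Setting $a = \frac{2}{3}$:
$$I = - \frac{2 \log{\left(11 \right)}}{3} + \frac{2 \log{\left(10 \right)}}{3}.$$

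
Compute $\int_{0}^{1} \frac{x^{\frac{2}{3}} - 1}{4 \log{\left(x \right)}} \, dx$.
$- \frac{\log{\left(3 \right)}}{4} + \frac{\log{\left(5 \right)}}{4}$

Introduce a parameter $a$ in the exponent: let $I(a) = \int_{0}^{1} \frac{x^{a} - 1}{4 \log{\left(x \right)}} \, dx$.

Since $\dfrac{\partial}{\partial a}\,x^{a} = x^{a} \ln x$, the $\ln x$ in the denominator cancels and
$$\frac{dI}{da} = \int_{0}^{1} \frac{1}{4} x^{a} \, dx = \frac{1}{4} \left[\frac{x^{a+1}}{a+1}\right]_0^1 = \frac{1}{4 \left(a + 1\right)}.$$

Integrating with respect to $a$ gives $I(a) = \frac{\log{\left(a + 1 \right)}}{4} + C$.

At $a = 0$ the integrand is identically $0$, so $I(0) = 0$. The closed form gives $0$, hence $C = 0$.

Setting $a = \frac{2}{3}$:
$$I = - \frac{\log{\left(3 \right)}}{4} + \frac{\log{\left(5 \right)}}{4}.$$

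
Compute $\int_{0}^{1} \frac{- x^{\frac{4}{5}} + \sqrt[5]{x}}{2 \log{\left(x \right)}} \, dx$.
$- \log{\left(3 \right)} + \frac{\log{\left(6 \right)}}{2}$

Replace the exponent $\frac{4}{5}$ by a parameter $a$: let $I(a) = \int_{0}^{1} \frac{\sqrt[5]{x} - x^{a}}{2 \log{\left(x \right)}} \, dx$.

Since $\dfrac{\partial}{\partial a}\,x^{a} = x^{a} \ln x$, the $\ln x$ in the denominator cancels and
$$\frac{dI}{da} = \int_{0}^{1} - \frac{1}{2} x^{a} \, dx = - \frac{1}{2} \left[\frac{x^{a+1}}{a+1}\right]_0^1 = - \frac{1}{2 a + 2}.$$

Integrating with respect to $a$ gives $I(a) = - \frac{\log{\left(a + 1 \right)}}{2} - \frac{\log{\left(5 \right)}}{2} + \frac{\log{\left(6 \right)}}{2} + C$.

At $a = \frac{1}{5}$ the integrand is identically $0$, so $I(\frac{1}{5}) = 0$. The closed form gives $0$, hence $C = 0$.

Setting $a = \frac{4}{5}$:
$$I = - \log{\left(3 \right)} + \frac{\log{\left(6 \right)}}{2}.$$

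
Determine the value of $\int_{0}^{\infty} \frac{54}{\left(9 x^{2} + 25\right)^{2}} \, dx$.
$\frac{9 \pi}{250}$

Begin with the known result
$$J(a) = \int_{0}^{\infty} \frac{2}{3 \left(a^{2} + x^{2}\right)} \, dx = \frac{\pi}{3 a}.$$

Differentiating under the integral sign with respect to $a$,
$$\frac{dJ}{da} = \int_{0}^{\infty} - \frac{4 a}{3 \left(a^{2} + x^{2}\right)^{2}} \, dx = - \frac{\pi}{3 a^{2}},$$
so $\int_{0}^{\infty} \frac{2}{3 \left(a^{2} + x^{2}\right)^{2}} \, dx = \frac{\pi}{6 a^{3}}$.

Setting $a = \frac{5}{3}$:
$$I = \frac{9 \pi}{250}.$$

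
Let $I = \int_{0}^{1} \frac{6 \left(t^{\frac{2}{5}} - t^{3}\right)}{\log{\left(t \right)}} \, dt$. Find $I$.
$\log{\left(\frac{117649}{64000000} \right)}$

Introduce a parameter $a$ in the exponent: let $I(a) = \int_{0}^{1} \frac{6 \left(- t^{3} + t^{a}\right)}{\log{\left(t \right)}} \, dt$.

Since $\dfrac{\partial}{\partial a}\,t^{a} = t^{a} \ln t$, the $\ln t$ in the denominator cancels and
$$\frac{dI}{da} = \int_{0}^{1} 6 t^{a} \, dt = 6 \left[\frac{t^{a+1}}{a+1}\right]_0^1 = \frac{6}{a + 1}.$$

Integrating with respect to $a$ gives $I(a) = \log{\left(\frac{\left(a + 1\right)^{6}}{4096} \right)} + C$.

At $a = 3$ the integrand is identically $0$, so $I(3) = 0$. The closed form gives $0$, hence $C = 0$.

Setting $a = \frac{2}{5}$:
$$I = \log{\left(\frac{117649}{64000000} \right)}.$$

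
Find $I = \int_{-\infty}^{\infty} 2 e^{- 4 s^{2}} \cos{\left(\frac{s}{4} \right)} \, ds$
$\frac{\sqrt{\pi}}{e^{\frac{1}{256}}}$

Let $b$ denote the cosine frequency and define $I(b) = \int_{-\infty}^{\infty} 2 e^{- 4 s^{2}} \cos{\left(b s \right)} \, ds$.

Differentiating under the integral sign,
$$I'(b) = \int_{-\infty}^{\infty} - 2 s e^{- 4 s^{2}} \sin{\left(b s \right)} \, ds.$$

Integrate $\int_{-\infty}^{\infty} s \sin(b s)\, e^{- 4 s^{2}}\, ds$ by parts with $u = \sin(b s)$ and $dv = s\, e^{- 4 s^{2}}\, ds$, giving $v = - \frac{e^{- 4 s^{2}}}{8}$. The boundary term vanishes and
$$\int_{-\infty}^{\infty} s \sin(b s)\, e^{- 4 s^{2}}\, ds = \frac{b}{8} \int_{-\infty}^{\infty} \cos(b s)\, e^{- 4 s^{2}}\, ds,$$
so $I'(b) = - \frac{b}{8}\, I(b)$.

This is a separable first-order ODE; solving with the initial condition $I(0) = \int_{-\infty}^{\infty} 2 e^{- 4 s^{2}}\,ds = \sqrt{\pi}$ gives
$$I(b) = \sqrt{\pi} e^{- \frac{b^{2}}{16}}.$$

Setting $b = \frac{1}{4}$:
$$I = \frac{\sqrt{\pi}}{e^{\frac{1}{256}}}.$$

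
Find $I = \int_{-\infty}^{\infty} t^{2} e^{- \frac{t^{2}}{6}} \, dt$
$3 \sqrt{6} \sqrt{\pi}$

Start from the elementary integral
$$J(a) = \int_{-\infty}^{\infty} e^{- a t^{2}} \, dt = \frac{\sqrt{\pi}}{\sqrt{a}}.$$

Differentiating under the integral sign brings down a factor of $(-t^2)$:
$$\frac{dJ}{da} = \int_{-\infty}^{\infty} - t^{2} e^{- a t^{2}} \, dt = - \frac{\sqrt{\pi}}{2 a^{\frac{3}{2}}}.$$

The integral on the left is $-I$, so $I = \frac{\sqrt{\pi}}{2 a^{\frac{3}{2}}}$.

Setting $a = \frac{1}{6}$:
$$I = 3 \sqrt{6} \sqrt{\pi}.$$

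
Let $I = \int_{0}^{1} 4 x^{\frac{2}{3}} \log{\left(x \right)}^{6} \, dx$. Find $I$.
$\frac{1259712}{15625}$

Begin with the known integral
$$J(a) = \int_{0}^{1} 4 x^{a} \, dx = \frac{4}{a + 1}.$$

Differentiating under the integral sign brings down a factor of $\ln x$:
$$\frac{dJ}{da} = \int_{0}^{1} 4 x^{a} \log{\left(x \right)} \, dx = - \frac{4}{\left(a + 1\right)^{2}}.$$

Repeating $6$ times in total — each differentiation brings down another $\ln x$ — gives
$$\frac{d^{6}J}{da^{6}} = \int_{0}^{1} 4 x^{a} \log{\left(x \right)}^{6} \, dx = \frac{2880}{\left(a + 1\right)^{7}},$$
and the integrand here is exactly the target integrand, so $I = \frac{2880}{\left(a + 1\right)^{7}}$.

Setting $a = \frac{2}{3}$:
$$I = \frac{1259712}{15625}.$$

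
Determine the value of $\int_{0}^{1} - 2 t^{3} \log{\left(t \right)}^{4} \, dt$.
$- \frac{3}{64}$

Begin with the known integral
$$J(a) = \int_{0}^{1} - 2 t^{a} \, dt = - \frac{2}{a + 1}.$$

Differentiating under the integral sign brings down a factor of $\ln t$:
$$\frac{dJ}{da} = \int_{0}^{1} - 2 t^{a} \log{\left(t \right)} \, dt = \frac{2}{\left(a + 1\right)^{2}}.$$

Repeating $4$ times in total — each differentiation brings down another $\ln t$ — gives
$$\frac{d^{4}J}{da^{4}} = \int_{0}^{1} - 2 t^{a} \log{\left(t \right)}^{4} \, dt = - \frac{48}{\left(a + 1\right)^{5}},$$
and the integrand here is exactly the target integrand, so $I = - \frac{48}{\left(a + 1\right)^{5}}$.

Setting $a = 3$:
$$I = - \frac{3}{64}.$$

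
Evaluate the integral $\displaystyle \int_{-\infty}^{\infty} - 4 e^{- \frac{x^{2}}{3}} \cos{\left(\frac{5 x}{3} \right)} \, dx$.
$- \frac{4 \sqrt{3} \sqrt{\pi}}{e^{\frac{25}{12}}}$

Treat the cosine frequency as a parameter and define $I(b) = \int_{-\infty}^{\infty} - 4 e^{- \frac{x^{2}}{3}} \cos{\left(b x \right)} \, dx$.

Differentiating under the integral sign,
$$I'(b) = \int_{-\infty}^{\infty} 4 x e^{- \frac{x^{2}}{3}} \sin{\left(b x \right)} \, dx.$$

Integrate $\int_{-\infty}^{\infty} x \sin(b x)\, e^{- \frac{x^{2}}{3}}\, dx$ by parts with $u = \sin(b x)$ and $dv = x\, e^{- \frac{x^{2}}{3}}\, dx$, giving $v = - \frac{3 e^{- \frac{x^{2}}{3}}}{2}$. The boundary term vanishes and
$$\int_{-\infty}^{\infty} x \sin(b x)\, e^{- \frac{x^{2}}{3}}\, dx = \frac{3 b}{2} \int_{-\infty}^{\infty} \cos(b x)\, e^{- \frac{x^{2}}{3}}\, dx,$$
so $I'(b) = - \frac{3 b}{2}\, I(b)$.

This is a separable first-order ODE; solving with the initial condition $I(0) = \int_{-\infty}^{\infty} - 4 e^{- \frac{x^{2}}{3}}\,dx = - 4 \sqrt{3} \sqrt{\pi}$ gives
$$I(b) = - 4 \sqrt{3} \sqrt{\pi} e^{- \frac{3 b^{2}}{4}}.$$

Setting $b = \frac{5}{3}$:
$$I = - \frac{4 \sqrt{3} \sqrt{\pi}}{e^{\frac{25}{12}}}.$$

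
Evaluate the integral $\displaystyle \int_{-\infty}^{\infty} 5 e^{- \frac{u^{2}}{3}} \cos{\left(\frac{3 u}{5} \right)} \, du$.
$\frac{5 \sqrt{3} \sqrt{\pi}}{e^{\frac{27}{100}}}$

Treat the cosine frequency as a parameter and define $I(b) = \int_{-\infty}^{\infty} 5 e^{- \frac{u^{2}}{3}} \cos{\left(b u \right)} \, du$.

Differentiating under the integral sign,
$$I'(b) = \int_{-\infty}^{\infty} - 5 u e^{- \frac{u^{2}}{3}} \sin{\left(b u \right)} \, du.$$

Integrate $\int_{-\infty}^{\infty} u \sin(b u)\, e^{- \frac{u^{2}}{3}}\, du$ by parts with $w = \sin(b u)$ and $dv = u\, e^{- \frac{u^{2}}{3}}\, du$, giving $v = - \frac{3 e^{- \frac{u^{2}}{3}}}{2}$. The boundary term vanishes and
$$\int_{-\infty}^{\infty} u \sin(b u)\, e^{- \frac{u^{2}}{3}}\, du = \frac{3 b}{2} \int_{-\infty}^{\infty} \cos(b u)\, e^{- \frac{u^{2}}{3}}\, du,$$
so $I'(b) = - \frac{3 b}{2}\, I(b)$.

This is a separable first-order ODE; solving with the initial condition $I(0) = \int_{-\infty}^{\infty} 5 e^{- \frac{u^{2}}{3}}\,du = 5 \sqrt{3} \sqrt{\pi}$ gives
$$I(b) = 5 \sqrt{3} \sqrt{\pi} e^{- \frac{3 b^{2}}{4}}.$$

Setting $b = \frac{3}{5}$:
$$I = \frac{5 \sqrt{3} \sqrt{\pi}}{e^{\frac{27}{100}}}.$$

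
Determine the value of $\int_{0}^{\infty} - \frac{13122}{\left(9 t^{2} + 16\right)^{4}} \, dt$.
$- \frac{10935 \pi}{262144}$

Start from the standard arctangent integral
$$J(a) = \int_{0}^{\infty} - \frac{2}{a^{2} + t^{2}} \, dt = - \frac{\pi}{a}.$$

Differentiating under the integral sign with respect to $a$,
$$\frac{dJ}{da} = \int_{0}^{\infty} \frac{4 a}{\left(a^{2} + t^{2}\right)^{2}} \, dt = \frac{\pi}{a^{2}},$$
so $\int_{0}^{\infty} - \frac{2}{\left(a^{2} + t^{2}\right)^{2}} \, dt = - \frac{\pi}{2 a^{3}}$.

Repeating — each differentiation of $1/(t^2+a^2)^j$ produces $-2ja/(t^2+a^2)^{j+1}$ — and dividing through by $-2ja$ at each step yields, after $3$ differentiations in total,
$$\int_{0}^{\infty} - \frac{2}{\left(a^{2} + t^{2}\right)^{4}} \, dt = - \frac{5 \pi}{16 a^{7}}.$$

Setting $a = \frac{4}{3}$:
$$I = - \frac{10935 \pi}{262144}.$$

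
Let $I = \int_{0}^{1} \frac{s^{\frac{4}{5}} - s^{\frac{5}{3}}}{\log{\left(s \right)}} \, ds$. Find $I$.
$- \log{\left(\frac{40}{27} \right)}$

Replace the exponent $\frac{5}{3}$ by a parameter $a$: let $I(a) = \int_{0}^{1} \frac{s^{\frac{4}{5}} - s^{a}}{\log{\left(s \right)}} \, ds$.

Since $\dfrac{\partial}{\partial a}\,s^{a} = s^{a} \ln s$, the $\ln s$ in the denominator cancels and
$$\frac{dI}{da} = \int_{0}^{1} -1 s^{a} \, ds = -1 \left[\frac{s^{a+1}}{a+1}\right]_0^1 = - \frac{1}{a + 1}.$$

Integrating with respect to $a$ gives $I(a) = - \log{\left(\frac{5 a}{9} + \frac{5}{9} \right)} + C$.

At $a = \frac{4}{5}$ the integrand is identically $0$, so $I(\frac{4}{5}) = 0$. The closed form gives $0$, hence $C = 0$.

Setting $a = \frac{5}{3}$:
$$I = - \log{\left(\frac{40}{27} \right)}.$$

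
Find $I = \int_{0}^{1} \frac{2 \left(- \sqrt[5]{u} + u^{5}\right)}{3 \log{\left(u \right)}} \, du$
$\frac{2 \log{\left(5 \right)}}{3}$

Introduce a parameter $a$ in the exponent: let $I(a) = \int_{0}^{1} \frac{2 \left(- \sqrt[5]{u} + u^{a}\right)}{3 \log{\left(u \right)}} \, du$.

Since $\dfrac{\partial}{\partial a}\,u^{a} = u^{a} \ln u$, the $\ln u$ in the denominator cancels and
$$\frac{dI}{da} = \int_{0}^{1} \frac{2}{3} u^{a} \, du = \frac{2}{3} \left[\frac{u^{a+1}}{a+1}\right]_0^1 = \frac{2}{3 \left(a + 1\right)}.$$

Integrating with respect to $a$ gives $I(a) = \log{\left(\frac{5^{\frac{2}{3}} \sqrt[3]{6} \left(a + 1\right)^{\frac{2}{3}}}{6} \right)} + C$.

At $a = \frac{1}{5}$ the integrand is identically $0$, so $I(\frac{1}{5}) = 0$. The closed form gives $0$, hence $C = 0$.

Setting $a = 5$:
$$I = \frac{2 \log{\left(5 \right)}}{3}.$$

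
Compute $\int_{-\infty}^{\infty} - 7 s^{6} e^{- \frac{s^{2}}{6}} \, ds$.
$- 2835 \sqrt{6} \sqrt{\pi}$

Consider the simpler parametrised integral
$$J(a) = \int_{-\infty}^{\infty} - 7 e^{- a s^{2}} \, ds = - \frac{7 \sqrt{\pi}}{\sqrt{a}}.$$

Differentiating under the integral sign brings down a factor of $(-s^2)$:
$$\frac{dJ}{da} = \int_{-\infty}^{\infty} 7 s^{2} e^{- a s^{2}} \, ds = \frac{7 \sqrt{\pi}}{2 a^{\frac{3}{2}}}.$$

Repeating $3$ times in total — each differentiation brings down another $(-s^2)$ — gives
$$\frac{d^{3}J}{da^{3}} = \int_{-\infty}^{\infty} 7 s^{6} e^{- a s^{2}} \, ds = \frac{105 \sqrt{\pi}}{8 a^{\frac{7}{2}}},$$
and the integrand here is $(-1)^{3}$ times the target integrand, so $I = (-1)^{3}\,\frac{d^{3}J}{da^{3}} = - \frac{105 \sqrt{\pi}}{8 a^{\frac{7}{2}}}$.

Setting $a = \frac{1}{6}$:
$$I = - 2835 \sqrt{6} \sqrt{\pi}.$$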